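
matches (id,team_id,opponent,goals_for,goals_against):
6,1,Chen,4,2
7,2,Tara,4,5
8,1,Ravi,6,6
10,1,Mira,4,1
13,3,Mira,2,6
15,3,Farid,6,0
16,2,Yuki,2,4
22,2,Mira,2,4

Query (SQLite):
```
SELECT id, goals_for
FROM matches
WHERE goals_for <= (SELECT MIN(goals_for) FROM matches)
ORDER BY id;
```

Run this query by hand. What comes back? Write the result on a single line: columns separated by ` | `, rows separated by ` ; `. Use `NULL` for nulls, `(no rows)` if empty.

13 | 2 ; 16 | 2 ; 22 | 2

Scalar subquery: MIN(goals_for) over all matches rows = 2.
Keep rows where goals_for <= that value.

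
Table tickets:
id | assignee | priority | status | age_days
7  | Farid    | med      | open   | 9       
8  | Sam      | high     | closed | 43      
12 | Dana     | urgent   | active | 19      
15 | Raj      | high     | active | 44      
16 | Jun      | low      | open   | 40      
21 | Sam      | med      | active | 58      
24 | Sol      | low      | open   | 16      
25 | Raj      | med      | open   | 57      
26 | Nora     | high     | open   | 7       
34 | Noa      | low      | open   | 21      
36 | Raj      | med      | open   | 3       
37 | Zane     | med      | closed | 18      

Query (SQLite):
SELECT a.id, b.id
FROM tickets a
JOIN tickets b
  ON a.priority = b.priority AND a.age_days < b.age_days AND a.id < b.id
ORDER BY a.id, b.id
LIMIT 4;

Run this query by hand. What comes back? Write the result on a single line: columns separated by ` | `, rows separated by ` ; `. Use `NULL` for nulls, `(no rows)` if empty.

7 | 21 ; 7 | 25 ; 7 | 37 ; 8 | 15

Pairs (a,b) with same priority, a.age_days < b.age_days, a.id < b.id.
priority groups: high:{8,15,26} low:{16,24,34} med:{7,21,25,36,37} urgent:{12}
Ordered by (a.id, b.id); first 4.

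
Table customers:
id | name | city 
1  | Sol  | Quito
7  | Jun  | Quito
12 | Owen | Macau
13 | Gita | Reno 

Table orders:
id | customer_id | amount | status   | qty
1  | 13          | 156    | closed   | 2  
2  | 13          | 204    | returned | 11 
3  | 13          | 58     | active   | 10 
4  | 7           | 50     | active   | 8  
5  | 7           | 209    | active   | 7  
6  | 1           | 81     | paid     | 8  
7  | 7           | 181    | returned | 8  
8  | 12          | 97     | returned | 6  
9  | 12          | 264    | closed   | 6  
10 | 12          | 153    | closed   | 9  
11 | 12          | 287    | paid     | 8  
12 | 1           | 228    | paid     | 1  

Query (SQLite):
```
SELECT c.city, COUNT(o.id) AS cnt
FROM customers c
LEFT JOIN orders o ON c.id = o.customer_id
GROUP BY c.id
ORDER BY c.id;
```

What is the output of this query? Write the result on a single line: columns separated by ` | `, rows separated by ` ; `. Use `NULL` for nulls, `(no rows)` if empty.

LEFT JOIN keeps every customers row; unmatched ones get NULL for orders columns.
Group by customers.id and compute COUNT(o.id). COUNT(col) of an all-NULL group is 0.
  1: ids {6, 12} → COUNT(o.id)=2
  7: ids {4, 5, 7} → COUNT(o.id)=3
  12: ids {8, 9, 10, 11} → COUNT(o.id)=4
  13: ids {1, 2, 3} → COUNT(o.id)=3

Quito | 2 ; Quito | 3 ; Macau | 4 ; Reno | 3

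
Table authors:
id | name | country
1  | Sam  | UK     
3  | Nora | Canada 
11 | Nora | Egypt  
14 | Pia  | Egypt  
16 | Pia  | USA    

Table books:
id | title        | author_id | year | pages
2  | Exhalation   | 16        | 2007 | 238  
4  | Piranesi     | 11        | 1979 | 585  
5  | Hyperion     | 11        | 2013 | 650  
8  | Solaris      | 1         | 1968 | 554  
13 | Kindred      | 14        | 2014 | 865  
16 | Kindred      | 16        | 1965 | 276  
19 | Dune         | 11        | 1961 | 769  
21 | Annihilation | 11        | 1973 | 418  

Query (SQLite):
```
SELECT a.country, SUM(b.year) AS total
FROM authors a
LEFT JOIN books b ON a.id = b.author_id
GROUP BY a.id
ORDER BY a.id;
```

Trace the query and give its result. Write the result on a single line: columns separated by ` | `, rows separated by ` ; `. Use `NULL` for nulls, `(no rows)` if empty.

UK | 1968 ; Canada | NULL ; Egypt | 7926 ; Egypt | 2014 ; USA | 3972

LEFT JOIN keeps every authors row; unmatched ones get NULL for books columns.
Group by authors.id and compute SUM(b.year). SUM over an all-NULL group is NULL.
  1: ids {8} → SUM(b.year)=1968
  3: ids {—} → SUM(b.year)=NULL
  11: ids {4, 5, 19, 21} → SUM(b.year)=7926
  14: ids {13} → SUM(b.year)=2014
  16: ids {2, 16} → SUM(b.year)=3972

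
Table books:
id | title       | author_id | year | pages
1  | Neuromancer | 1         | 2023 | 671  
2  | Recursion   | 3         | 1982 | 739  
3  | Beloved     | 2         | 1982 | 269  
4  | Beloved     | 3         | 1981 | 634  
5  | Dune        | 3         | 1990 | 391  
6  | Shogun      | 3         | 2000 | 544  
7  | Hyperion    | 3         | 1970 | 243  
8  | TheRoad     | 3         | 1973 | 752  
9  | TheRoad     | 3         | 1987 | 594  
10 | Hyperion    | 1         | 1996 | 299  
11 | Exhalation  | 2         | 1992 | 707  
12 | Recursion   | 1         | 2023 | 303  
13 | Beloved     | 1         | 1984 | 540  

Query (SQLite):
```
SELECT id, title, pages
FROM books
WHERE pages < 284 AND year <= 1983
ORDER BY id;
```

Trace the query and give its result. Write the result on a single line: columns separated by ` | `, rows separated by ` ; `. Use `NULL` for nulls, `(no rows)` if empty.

3 | Beloved | 269 ; 7 | Hyperion | 243

pages < 284: ids {3, 7}
year <= 1983: ids {2, 3, 4, 7, 8}
Combine with AND.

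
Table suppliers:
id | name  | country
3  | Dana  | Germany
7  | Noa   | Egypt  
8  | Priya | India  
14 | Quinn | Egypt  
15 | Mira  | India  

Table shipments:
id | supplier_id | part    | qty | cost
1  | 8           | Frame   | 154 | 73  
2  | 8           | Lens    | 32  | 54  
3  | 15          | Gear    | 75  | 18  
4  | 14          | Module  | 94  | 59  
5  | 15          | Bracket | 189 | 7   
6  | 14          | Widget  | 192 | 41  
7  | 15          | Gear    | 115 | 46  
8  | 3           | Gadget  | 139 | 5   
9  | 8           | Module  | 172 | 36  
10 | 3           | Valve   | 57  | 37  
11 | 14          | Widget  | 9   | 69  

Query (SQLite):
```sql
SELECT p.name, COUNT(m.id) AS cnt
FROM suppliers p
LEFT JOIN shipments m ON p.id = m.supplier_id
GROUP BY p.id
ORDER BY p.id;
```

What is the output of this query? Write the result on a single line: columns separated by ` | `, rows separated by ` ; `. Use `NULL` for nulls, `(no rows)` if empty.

LEFT JOIN keeps every suppliers row; unmatched ones get NULL for shipments columns.
Group by suppliers.id and compute COUNT(m.id). COUNT(col) of an all-NULL group is 0.
  3: ids {8, 10} → COUNT(m.id)=2
  7: ids {—} → COUNT(m.id)=0
  8: ids {1, 2, 9} → COUNT(m.id)=3
  14: ids {4, 6, 11} → COUNT(m.id)=3
  15: ids {3, 5, 7} → COUNT(m.id)=3

Dana | 2 ; Noa | 0 ; Priya | 3 ; Quinn | 3 ; Mira | 3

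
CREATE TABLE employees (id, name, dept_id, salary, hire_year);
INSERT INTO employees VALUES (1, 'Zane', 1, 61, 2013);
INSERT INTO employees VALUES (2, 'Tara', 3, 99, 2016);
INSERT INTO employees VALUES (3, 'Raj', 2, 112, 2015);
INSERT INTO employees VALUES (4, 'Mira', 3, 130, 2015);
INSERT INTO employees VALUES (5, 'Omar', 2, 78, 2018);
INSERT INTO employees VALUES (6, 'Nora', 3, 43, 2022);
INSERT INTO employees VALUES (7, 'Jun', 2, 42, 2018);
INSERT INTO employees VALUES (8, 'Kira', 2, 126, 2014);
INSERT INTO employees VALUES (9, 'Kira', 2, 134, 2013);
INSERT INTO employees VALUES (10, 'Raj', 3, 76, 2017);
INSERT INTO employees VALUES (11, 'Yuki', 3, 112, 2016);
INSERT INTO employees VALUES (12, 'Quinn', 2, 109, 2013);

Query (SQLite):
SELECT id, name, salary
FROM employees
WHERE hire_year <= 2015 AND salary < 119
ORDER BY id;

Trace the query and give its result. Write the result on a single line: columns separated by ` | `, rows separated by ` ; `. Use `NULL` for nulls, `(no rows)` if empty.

hire_year <= 2015: ids {1, 3, 4, 8, 9, 12}
salary < 119: ids {1, 2, 3, 5, 6, 7, 10, 11, 12}
Combine with AND.

1 | Zane | 61 ; 3 | Raj | 112 ; 12 | Quinn | 109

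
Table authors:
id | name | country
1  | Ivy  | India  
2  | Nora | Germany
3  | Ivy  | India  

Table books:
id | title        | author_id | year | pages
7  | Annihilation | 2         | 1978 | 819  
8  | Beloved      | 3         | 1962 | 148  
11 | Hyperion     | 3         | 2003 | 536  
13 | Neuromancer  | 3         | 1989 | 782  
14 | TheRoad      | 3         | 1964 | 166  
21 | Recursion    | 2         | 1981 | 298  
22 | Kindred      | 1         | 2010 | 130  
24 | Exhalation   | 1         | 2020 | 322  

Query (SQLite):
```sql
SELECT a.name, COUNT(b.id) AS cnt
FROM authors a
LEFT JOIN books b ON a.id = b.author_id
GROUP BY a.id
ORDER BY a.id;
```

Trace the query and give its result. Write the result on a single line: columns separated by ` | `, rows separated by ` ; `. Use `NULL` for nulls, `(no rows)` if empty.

Ivy | 2 ; Nora | 2 ; Ivy | 4

LEFT JOIN keeps every authors row; unmatched ones get NULL for books columns.
Group by authors.id and compute COUNT(b.id). COUNT(col) of an all-NULL group is 0.
  1: ids {22, 24} → COUNT(b.id)=2
  2: ids {7, 21} → COUNT(b.id)=2
  3: ids {8, 11, 13, 14} → COUNT(b.id)=4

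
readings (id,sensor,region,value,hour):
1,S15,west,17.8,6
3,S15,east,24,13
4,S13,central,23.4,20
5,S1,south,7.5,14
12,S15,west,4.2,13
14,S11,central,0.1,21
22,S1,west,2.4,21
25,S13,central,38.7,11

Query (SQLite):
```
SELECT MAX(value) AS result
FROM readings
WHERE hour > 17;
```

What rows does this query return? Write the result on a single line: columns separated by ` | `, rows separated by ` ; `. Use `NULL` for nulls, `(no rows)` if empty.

23.4

Rows where hour > 17 → value values: [23.4, 0.1, 2.4].
MAX of non-NULL values = 23.4.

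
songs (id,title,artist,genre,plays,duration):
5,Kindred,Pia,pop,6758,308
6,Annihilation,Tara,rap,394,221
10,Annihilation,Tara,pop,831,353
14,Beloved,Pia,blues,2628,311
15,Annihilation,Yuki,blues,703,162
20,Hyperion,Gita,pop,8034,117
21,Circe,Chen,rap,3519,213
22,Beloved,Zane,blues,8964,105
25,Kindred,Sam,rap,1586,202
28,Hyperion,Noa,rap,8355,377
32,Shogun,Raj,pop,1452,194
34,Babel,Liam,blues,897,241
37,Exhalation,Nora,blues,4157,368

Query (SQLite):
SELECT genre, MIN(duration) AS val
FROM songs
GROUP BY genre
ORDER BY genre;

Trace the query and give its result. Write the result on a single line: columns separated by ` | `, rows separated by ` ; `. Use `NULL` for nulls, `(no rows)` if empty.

blues | 105 ; pop | 117 ; rap | 202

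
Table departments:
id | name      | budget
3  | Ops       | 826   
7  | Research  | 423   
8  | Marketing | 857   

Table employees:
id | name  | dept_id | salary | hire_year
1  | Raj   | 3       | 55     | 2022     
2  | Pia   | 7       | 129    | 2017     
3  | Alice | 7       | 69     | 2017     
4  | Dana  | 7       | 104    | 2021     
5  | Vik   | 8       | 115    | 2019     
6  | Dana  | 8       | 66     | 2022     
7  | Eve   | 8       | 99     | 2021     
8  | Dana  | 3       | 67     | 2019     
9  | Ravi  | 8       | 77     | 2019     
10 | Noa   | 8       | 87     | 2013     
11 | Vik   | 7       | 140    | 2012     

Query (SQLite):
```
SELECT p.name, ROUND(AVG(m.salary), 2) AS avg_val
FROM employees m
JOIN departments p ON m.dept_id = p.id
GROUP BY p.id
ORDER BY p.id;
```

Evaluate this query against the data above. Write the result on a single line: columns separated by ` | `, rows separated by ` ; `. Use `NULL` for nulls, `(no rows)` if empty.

Join each employees row to its departments via dept_id.
Group joined rows by departments.id; compute ROUND(AVG(m.salary), 2) per group.
  3: ids {1, 8} → ROUND(AVG(m.salary), 2)=61
  7: ids {2, 3, 4, 11} → ROUND(AVG(m.salary), 2)=110.5
  8: ids {5, 6, 7, 9, 10} → ROUND(AVG(m.salary), 2)=88.8

Ops | 61 ; Research | 110.5 ; Marketing | 88.8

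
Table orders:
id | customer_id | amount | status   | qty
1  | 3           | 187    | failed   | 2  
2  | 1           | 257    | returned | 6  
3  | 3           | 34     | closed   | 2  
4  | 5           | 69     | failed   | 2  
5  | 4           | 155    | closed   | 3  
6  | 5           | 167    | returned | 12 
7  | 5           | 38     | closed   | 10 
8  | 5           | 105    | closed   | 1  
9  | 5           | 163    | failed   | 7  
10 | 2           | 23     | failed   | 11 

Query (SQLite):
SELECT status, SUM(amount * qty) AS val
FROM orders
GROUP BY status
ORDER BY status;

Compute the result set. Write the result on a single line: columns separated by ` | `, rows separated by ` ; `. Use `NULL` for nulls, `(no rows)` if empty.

For each row compute amount * qty.
Group by status; take SUM of the expression per group.
  closed: ids {3, 5, 7, 8} → SUM(amount * qty)=1018
  failed: ids {1, 4, 9, 10} → SUM(amount * qty)=1906
  returned: ids {2, 6} → SUM(amount * qty)=3546

closed | 1018 ; failed | 1906 ; returned | 3546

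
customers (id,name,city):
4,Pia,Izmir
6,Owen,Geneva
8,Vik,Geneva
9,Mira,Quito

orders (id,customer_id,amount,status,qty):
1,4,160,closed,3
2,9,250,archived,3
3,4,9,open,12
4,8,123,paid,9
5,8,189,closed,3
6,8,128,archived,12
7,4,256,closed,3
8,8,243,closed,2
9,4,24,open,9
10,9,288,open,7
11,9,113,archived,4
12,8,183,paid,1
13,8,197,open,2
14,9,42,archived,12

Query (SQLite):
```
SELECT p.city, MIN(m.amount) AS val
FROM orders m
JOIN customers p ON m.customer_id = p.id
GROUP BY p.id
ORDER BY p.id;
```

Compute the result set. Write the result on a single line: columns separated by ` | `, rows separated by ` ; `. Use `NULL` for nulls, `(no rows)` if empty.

Izmir | 9 ; Geneva | 123 ; Quito | 42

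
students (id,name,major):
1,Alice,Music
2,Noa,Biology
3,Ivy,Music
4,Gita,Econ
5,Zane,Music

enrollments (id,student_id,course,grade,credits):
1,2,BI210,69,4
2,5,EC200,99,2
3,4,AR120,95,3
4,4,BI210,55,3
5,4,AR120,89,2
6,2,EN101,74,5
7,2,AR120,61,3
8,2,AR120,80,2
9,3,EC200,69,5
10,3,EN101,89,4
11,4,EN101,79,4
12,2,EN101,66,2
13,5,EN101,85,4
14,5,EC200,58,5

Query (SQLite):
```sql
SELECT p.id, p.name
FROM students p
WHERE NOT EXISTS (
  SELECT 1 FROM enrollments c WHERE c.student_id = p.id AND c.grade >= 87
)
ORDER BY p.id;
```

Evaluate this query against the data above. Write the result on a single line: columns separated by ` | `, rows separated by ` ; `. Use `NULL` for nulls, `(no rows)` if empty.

1 | Alice ; 2 | Noa

For each students row, check whether any enrollments with matching student_id has grade >= 87.
Keep rows where that is false.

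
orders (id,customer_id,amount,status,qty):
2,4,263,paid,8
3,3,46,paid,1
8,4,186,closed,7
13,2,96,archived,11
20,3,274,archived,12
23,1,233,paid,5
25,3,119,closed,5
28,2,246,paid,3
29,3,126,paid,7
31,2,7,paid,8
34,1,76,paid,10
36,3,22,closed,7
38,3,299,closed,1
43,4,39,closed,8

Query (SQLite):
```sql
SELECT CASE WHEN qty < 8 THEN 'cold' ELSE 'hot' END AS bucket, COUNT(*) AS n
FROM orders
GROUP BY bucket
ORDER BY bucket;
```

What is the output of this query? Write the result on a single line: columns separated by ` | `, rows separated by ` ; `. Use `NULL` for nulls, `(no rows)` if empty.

cold | 8 ; hot | 6

Bucket rows by qty < 8 → 'cold' else 'hot'; count each bucket.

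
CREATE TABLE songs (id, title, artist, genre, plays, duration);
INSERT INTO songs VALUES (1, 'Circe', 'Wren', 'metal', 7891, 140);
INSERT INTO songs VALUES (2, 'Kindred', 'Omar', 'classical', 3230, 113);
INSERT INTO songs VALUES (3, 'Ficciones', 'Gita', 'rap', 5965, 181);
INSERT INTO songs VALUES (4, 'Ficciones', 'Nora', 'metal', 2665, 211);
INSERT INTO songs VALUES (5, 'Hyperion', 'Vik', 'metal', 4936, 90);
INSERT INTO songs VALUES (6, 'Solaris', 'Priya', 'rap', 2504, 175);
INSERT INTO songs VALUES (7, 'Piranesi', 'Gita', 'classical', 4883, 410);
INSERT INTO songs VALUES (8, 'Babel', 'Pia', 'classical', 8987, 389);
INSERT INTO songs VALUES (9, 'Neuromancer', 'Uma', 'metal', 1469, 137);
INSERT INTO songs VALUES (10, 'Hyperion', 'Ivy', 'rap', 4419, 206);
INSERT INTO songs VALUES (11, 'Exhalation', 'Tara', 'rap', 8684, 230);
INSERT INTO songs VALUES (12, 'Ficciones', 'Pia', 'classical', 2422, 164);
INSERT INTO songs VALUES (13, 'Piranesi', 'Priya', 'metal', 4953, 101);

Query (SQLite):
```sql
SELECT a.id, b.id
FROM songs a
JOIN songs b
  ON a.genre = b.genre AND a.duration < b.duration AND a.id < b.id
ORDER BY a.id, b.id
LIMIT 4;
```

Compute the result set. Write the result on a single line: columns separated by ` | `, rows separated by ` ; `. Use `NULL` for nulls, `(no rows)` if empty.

1 | 4 ; 2 | 7 ; 2 | 8 ; 2 | 12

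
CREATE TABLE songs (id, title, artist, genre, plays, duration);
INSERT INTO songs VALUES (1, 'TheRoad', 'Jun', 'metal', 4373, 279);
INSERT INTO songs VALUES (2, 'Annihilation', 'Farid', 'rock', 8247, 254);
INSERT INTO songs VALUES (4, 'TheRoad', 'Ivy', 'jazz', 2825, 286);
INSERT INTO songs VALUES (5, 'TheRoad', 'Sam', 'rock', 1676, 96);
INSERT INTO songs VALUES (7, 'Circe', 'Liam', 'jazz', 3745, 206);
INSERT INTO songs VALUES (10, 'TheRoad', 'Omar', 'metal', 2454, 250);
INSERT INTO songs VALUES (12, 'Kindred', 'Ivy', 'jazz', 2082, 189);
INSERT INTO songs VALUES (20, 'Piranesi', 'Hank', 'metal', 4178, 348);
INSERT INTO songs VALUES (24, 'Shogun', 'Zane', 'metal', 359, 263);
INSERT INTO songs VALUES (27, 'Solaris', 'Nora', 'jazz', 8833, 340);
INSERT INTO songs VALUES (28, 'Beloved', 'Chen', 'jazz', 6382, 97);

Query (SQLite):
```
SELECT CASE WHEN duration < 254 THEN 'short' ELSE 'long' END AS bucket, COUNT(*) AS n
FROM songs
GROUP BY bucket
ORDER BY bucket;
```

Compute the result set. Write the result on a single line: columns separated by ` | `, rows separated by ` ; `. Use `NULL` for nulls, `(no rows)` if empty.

long | 6 ; short | 5

Bucket rows by duration < 254 → 'short' else 'long'; count each bucket.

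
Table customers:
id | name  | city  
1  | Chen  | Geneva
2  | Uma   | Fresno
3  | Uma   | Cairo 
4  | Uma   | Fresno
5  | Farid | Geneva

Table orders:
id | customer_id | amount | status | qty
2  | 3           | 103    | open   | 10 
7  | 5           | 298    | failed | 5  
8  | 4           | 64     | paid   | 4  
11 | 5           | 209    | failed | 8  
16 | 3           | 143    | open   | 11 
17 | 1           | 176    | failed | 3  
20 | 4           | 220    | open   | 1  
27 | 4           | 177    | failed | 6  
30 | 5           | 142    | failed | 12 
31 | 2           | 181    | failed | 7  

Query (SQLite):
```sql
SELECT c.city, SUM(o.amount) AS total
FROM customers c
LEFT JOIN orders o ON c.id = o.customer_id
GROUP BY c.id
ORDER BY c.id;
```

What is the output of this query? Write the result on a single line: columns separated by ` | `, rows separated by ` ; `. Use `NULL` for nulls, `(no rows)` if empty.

Geneva | 176 ; Fresno | 181 ; Cairo | 246 ; Fresno | 461 ; Geneva | 649

LEFT JOIN keeps every customers row; unmatched ones get NULL for orders columns.
Group by customers.id and compute SUM(o.amount). SUM over an all-NULL group is NULL.
  1: ids {17} → SUM(o.amount)=176
  2: ids {31} → SUM(o.amount)=181
  3: ids {2, 16} → SUM(o.amount)=246
  4: ids {8, 20, 27} → SUM(o.amount)=461
  5: ids {7, 11, 30} → SUM(o.amount)=649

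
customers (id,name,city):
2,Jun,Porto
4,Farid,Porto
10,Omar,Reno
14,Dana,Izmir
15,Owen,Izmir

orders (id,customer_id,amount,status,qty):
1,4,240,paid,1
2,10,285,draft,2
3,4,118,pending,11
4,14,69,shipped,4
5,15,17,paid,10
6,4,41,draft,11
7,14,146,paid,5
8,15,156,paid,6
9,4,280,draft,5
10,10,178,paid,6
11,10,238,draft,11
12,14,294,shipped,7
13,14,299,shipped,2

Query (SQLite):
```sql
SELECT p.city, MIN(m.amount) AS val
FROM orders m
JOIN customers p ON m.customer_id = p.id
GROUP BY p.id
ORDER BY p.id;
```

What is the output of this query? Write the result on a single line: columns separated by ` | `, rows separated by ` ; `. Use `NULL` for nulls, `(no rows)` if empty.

Porto | 41 ; Reno | 178 ; Izmir | 69 ; Izmir | 17

Join each orders row to its customers via customer_id.
Group joined rows by customers.id; compute MIN(m.amount) per group.
  4: ids {1, 3, 6, 9} → MIN(m.amount)=41
  10: ids {2, 10, 11} → MIN(m.amount)=178
  14: ids {4, 7, 12, 13} → MIN(m.amount)=69
  15: ids {5, 8} → MIN(m.amount)=17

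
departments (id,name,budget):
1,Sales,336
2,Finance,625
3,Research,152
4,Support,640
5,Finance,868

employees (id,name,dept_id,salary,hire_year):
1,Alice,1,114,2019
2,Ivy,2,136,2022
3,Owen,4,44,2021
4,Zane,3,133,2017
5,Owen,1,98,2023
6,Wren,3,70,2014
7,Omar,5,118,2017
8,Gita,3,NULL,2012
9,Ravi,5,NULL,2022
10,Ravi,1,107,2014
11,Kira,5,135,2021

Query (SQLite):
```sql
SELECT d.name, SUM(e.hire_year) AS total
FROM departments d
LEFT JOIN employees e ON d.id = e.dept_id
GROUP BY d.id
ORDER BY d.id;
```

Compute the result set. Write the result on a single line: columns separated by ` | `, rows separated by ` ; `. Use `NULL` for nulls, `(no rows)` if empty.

LEFT JOIN keeps every departments row; unmatched ones get NULL for employees columns.
Group by departments.id and compute SUM(e.hire_year). SUM over an all-NULL group is NULL.
  1: ids {1, 5, 10} → SUM(e.hire_year)=6056
  2: ids {2} → SUM(e.hire_year)=2022
  3: ids {4, 6, 8} → SUM(e.hire_year)=6043
  4: ids {3} → SUM(e.hire_year)=2021
  5: ids {7, 9, 11} → SUM(e.hire_year)=6060

Sales | 6056 ; Finance | 2022 ; Research | 6043 ; Support | 2021 ; Finance | 6060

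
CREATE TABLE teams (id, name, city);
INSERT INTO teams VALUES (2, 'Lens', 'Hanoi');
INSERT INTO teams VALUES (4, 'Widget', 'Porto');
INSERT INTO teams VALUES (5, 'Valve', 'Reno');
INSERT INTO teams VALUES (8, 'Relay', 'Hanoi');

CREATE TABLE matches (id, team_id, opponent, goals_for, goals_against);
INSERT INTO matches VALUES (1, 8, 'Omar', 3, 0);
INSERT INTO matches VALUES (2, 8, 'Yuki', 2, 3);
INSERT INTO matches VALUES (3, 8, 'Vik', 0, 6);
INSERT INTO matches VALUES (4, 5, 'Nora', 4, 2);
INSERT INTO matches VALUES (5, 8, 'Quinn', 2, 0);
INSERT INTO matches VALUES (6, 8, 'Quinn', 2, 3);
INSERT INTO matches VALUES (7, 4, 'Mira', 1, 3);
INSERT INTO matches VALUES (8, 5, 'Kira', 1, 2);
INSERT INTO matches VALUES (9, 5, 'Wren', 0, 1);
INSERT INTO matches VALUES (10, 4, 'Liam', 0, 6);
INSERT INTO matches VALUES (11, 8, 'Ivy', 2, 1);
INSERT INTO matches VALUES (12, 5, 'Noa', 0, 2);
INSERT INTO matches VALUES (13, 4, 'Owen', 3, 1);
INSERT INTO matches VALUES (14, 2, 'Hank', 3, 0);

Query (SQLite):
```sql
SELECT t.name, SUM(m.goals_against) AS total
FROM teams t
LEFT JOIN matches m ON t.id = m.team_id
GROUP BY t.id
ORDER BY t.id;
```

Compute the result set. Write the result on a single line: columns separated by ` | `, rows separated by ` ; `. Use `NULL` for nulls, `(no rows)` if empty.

LEFT JOIN keeps every teams row; unmatched ones get NULL for matches columns.
Group by teams.id and compute SUM(m.goals_against). SUM over an all-NULL group is NULL.
  2: ids {14} → SUM(m.goals_against)=0
  4: ids {7, 10, 13} → SUM(m.goals_against)=10
  5: ids {4, 8, 9, 12} → SUM(m.goals_against)=7
  8: ids {1, 2, 3, 5, 6, 11} → SUM(m.goals_against)=13

Lens | 0 ; Widget | 10 ; Valve | 7 ; Relay | 13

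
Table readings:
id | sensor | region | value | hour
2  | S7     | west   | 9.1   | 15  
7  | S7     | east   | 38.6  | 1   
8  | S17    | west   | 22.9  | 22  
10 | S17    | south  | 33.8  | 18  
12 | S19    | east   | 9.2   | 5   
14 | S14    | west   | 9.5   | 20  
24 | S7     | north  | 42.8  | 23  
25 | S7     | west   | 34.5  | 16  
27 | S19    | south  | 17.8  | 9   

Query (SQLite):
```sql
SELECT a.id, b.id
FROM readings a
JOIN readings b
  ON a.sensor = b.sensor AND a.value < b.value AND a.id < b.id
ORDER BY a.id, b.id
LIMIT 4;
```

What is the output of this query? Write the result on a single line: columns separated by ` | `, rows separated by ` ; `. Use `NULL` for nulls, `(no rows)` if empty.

Pairs (a,b) with same sensor, a.value < b.value, a.id < b.id.
sensor groups: S14:{14} S17:{8,10} S19:{12,27} S7:{2,7,24,25}
Ordered by (a.id, b.id); first 4.

2 | 7 ; 2 | 24 ; 2 | 25 ; 7 | 24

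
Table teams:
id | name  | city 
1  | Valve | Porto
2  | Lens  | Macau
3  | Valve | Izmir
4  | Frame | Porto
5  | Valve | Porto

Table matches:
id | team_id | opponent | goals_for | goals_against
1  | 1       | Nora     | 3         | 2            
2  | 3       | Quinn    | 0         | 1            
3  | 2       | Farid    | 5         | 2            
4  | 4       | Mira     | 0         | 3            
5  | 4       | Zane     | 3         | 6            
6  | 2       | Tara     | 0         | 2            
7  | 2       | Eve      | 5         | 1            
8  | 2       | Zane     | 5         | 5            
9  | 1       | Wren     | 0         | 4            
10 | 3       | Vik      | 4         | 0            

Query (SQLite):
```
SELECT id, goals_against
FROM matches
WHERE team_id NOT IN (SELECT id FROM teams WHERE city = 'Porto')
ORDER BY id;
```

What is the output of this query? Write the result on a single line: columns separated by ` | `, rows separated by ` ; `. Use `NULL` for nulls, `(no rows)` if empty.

2 | 1 ; 3 | 2 ; 6 | 2 ; 7 | 1 ; 8 | 5 ; 10 | 0

Inner query: teams.id where city = 'Porto'.
Outer: keep matches rows whose team_id is not in that set.
Inner query → {1, 4, 5}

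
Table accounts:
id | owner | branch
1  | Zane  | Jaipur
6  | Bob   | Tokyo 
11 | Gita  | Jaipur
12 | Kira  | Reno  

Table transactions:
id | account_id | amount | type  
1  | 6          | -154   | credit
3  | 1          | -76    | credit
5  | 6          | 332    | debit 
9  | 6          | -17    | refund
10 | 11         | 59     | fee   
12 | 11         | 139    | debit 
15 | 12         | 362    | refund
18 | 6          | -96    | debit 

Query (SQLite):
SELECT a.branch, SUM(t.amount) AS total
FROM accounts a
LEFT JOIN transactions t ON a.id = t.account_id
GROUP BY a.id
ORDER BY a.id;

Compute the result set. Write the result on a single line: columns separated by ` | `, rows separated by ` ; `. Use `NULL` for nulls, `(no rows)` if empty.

LEFT JOIN keeps every accounts row; unmatched ones get NULL for transactions columns.
Group by accounts.id and compute SUM(t.amount). SUM over an all-NULL group is NULL.
  1: ids {3} → SUM(t.amount)=-76
  6: ids {1, 5, 9, 18} → SUM(t.amount)=65
  11: ids {10, 12} → SUM(t.amount)=198
  12: ids {15} → SUM(t.amount)=362

Jaipur | -76 ; Tokyo | 65 ; Jaipur | 198 ; Reno | 362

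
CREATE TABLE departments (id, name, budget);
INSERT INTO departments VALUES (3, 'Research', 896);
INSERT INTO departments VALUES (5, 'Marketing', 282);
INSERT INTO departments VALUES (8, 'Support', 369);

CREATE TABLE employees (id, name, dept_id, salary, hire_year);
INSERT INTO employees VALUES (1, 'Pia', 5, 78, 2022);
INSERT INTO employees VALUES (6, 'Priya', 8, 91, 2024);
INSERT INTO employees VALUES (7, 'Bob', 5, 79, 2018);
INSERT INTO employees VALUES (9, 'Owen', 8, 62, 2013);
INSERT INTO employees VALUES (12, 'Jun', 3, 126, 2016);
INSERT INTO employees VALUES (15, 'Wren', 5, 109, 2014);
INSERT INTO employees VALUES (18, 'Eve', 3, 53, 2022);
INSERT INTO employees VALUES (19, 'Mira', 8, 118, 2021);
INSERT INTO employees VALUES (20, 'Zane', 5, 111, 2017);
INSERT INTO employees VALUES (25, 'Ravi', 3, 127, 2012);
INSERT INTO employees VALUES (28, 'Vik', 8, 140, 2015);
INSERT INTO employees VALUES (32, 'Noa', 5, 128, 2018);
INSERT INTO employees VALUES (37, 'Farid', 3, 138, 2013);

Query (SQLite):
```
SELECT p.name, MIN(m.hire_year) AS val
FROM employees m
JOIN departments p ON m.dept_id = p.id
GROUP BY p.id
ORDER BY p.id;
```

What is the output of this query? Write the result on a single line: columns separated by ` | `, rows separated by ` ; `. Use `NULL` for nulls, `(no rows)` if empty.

Research | 2012 ; Marketing | 2014 ; Support | 2013

Join each employees row to its departments via dept_id.
Group joined rows by departments.id; compute MIN(m.hire_year) per group.
  3: ids {12, 18, 25, 37} → MIN(m.hire_year)=2012
  5: ids {1, 7, 15, 20, 32} → MIN(m.hire_year)=2014
  8: ids {6, 9, 19, 28} → MIN(m.hire_year)=2013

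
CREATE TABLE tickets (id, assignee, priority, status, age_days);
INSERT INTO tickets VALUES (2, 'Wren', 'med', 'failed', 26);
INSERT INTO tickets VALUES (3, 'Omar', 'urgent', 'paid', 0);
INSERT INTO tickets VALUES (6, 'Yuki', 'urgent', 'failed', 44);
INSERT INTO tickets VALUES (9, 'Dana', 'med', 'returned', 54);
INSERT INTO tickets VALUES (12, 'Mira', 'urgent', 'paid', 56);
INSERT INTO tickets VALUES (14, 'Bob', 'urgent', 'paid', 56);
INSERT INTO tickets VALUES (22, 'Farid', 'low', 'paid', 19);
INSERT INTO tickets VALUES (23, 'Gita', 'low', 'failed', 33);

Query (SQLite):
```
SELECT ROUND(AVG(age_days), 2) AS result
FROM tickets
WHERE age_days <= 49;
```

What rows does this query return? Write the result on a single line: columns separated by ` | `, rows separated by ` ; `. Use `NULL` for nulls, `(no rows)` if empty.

Rows where age_days <= 49 → age_days values: [26, 0, 44, 19, 33].
AVG = 122 / 5 (rounded to 2 dp).

24.4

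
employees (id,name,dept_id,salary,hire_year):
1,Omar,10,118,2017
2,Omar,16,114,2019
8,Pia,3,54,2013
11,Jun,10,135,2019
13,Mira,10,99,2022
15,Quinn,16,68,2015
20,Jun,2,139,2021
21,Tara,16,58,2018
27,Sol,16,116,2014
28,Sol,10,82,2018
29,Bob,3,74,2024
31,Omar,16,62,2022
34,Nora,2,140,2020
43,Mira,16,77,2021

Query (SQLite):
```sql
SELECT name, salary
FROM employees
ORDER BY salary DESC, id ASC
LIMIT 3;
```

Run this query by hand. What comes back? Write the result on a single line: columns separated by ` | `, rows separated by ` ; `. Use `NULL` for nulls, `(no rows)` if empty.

Nora | 140 ; Jun | 139 ; Jun | 135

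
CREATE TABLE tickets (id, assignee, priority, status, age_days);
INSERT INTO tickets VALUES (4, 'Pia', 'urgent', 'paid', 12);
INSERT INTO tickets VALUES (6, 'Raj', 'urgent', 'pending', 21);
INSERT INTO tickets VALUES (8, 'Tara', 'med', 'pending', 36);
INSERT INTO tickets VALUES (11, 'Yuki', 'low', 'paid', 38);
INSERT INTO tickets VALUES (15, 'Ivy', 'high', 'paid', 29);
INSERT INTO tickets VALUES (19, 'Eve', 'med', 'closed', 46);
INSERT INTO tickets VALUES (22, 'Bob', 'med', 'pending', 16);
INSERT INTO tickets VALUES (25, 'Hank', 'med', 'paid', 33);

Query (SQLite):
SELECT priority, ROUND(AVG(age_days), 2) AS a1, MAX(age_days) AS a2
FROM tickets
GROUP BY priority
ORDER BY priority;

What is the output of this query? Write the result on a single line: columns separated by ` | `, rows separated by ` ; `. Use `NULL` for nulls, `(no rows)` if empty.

Group tickets by priority.
Per group compute: ROUND(AVG(age_days), 2), MAX(age_days).
  high: ids {15} → ROUND(AVG(age_days), 2)=29, MAX(age_days)=29
  low: ids {11} → ROUND(AVG(age_days), 2)=38, MAX(age_days)=38
  med: ids {8, 19, 22, 25} → ROUND(AVG(age_days), 2)=32.75, MAX(age_days)=46
  urgent: ids {4, 6} → ROUND(AVG(age_days), 2)=16.5, MAX(age_days)=21

high | 29 | 29 ; low | 38 | 38 ; med | 32.75 | 46 ; urgent | 16.5 | 21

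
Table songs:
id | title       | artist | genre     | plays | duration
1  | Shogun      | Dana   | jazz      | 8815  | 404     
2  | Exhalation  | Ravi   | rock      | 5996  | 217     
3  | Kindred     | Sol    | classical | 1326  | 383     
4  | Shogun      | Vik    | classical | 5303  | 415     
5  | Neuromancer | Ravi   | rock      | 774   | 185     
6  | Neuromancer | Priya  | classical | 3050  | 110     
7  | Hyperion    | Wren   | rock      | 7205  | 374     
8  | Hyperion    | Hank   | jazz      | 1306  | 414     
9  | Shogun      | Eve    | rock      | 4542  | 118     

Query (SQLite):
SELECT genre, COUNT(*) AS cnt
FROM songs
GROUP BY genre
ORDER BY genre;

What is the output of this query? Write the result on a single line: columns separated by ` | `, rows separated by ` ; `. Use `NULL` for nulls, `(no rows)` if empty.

Partition songs by genre; compute COUNT(*) within each group.
  classical: ids {3, 4, 6} → COUNT(*)=3
  jazz: ids {1, 8} → COUNT(*)=2
  rock: ids {2, 5, 7, 9} → COUNT(*)=4

classical | 3 ; jazz | 2 ; rock | 4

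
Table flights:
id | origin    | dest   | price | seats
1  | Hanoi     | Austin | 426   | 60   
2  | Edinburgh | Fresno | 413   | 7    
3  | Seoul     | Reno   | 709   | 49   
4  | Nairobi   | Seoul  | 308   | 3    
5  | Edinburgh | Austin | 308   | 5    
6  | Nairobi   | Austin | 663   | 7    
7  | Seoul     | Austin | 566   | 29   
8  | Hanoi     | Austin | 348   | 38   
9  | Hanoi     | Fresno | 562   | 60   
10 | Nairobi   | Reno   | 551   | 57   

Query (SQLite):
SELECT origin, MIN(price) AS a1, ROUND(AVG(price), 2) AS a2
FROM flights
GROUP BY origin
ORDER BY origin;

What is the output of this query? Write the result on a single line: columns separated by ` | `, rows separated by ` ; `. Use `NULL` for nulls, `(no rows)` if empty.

Edinburgh | 308 | 360.5 ; Hanoi | 348 | 445.33 ; Nairobi | 308 | 507.33 ; Seoul | 566 | 637.5

Group flights by origin.
Per group compute: MIN(price), ROUND(AVG(price), 2).
  Edinburgh: ids {2, 5} → MIN(price)=308, ROUND(AVG(price), 2)=360.5
  Hanoi: ids {1, 8, 9} → MIN(price)=348, ROUND(AVG(price), 2)=445.33
  Nairobi: ids {4, 6, 10} → MIN(price)=308, ROUND(AVG(price), 2)=507.33
  Seoul: ids {3, 7} → MIN(price)=566, ROUND(AVG(price), 2)=637.5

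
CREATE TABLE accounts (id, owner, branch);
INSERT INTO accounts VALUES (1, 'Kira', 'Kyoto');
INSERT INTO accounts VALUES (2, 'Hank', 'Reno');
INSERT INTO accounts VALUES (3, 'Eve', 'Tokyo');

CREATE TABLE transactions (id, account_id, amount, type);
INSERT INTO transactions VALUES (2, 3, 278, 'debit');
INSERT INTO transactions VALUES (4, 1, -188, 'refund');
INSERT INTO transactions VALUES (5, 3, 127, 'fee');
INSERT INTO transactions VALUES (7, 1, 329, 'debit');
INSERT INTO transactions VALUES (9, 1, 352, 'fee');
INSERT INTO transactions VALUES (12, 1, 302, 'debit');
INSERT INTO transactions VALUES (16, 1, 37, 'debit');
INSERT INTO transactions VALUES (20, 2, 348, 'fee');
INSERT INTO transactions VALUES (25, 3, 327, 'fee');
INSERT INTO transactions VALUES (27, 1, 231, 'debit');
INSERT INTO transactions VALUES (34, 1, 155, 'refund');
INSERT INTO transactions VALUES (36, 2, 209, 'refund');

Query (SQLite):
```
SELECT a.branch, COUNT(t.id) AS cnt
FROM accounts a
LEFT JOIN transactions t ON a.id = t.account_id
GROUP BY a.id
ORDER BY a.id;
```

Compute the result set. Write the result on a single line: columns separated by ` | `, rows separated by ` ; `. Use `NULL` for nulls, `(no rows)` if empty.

Kyoto | 7 ; Reno | 2 ; Tokyo | 3

LEFT JOIN keeps every accounts row; unmatched ones get NULL for transactions columns.
Group by accounts.id and compute COUNT(t.id). COUNT(col) of an all-NULL group is 0.
  1: ids {4, 7, 9, 12, 16, 27, 34} → COUNT(t.id)=7
  2: ids {20, 36} → COUNT(t.id)=2
  3: ids {2, 5, 25} → COUNT(t.id)=3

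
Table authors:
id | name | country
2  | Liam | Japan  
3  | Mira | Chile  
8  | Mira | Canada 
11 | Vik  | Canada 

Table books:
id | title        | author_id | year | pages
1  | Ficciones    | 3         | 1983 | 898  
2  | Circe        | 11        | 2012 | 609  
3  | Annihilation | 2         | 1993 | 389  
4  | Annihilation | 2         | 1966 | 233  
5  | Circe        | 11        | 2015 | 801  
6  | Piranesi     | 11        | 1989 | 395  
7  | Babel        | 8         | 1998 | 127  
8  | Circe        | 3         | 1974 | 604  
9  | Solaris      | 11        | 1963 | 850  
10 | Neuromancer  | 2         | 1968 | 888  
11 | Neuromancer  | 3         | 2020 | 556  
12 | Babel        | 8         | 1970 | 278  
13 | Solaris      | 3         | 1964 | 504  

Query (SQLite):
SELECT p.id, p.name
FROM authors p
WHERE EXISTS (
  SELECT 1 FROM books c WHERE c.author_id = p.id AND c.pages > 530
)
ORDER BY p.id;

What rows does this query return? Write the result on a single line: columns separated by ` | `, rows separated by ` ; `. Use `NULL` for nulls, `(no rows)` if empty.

2 | Liam ; 3 | Mira ; 11 | Vik

For each authors row, check whether any books with matching author_id has pages > 530.
Keep rows where that is true.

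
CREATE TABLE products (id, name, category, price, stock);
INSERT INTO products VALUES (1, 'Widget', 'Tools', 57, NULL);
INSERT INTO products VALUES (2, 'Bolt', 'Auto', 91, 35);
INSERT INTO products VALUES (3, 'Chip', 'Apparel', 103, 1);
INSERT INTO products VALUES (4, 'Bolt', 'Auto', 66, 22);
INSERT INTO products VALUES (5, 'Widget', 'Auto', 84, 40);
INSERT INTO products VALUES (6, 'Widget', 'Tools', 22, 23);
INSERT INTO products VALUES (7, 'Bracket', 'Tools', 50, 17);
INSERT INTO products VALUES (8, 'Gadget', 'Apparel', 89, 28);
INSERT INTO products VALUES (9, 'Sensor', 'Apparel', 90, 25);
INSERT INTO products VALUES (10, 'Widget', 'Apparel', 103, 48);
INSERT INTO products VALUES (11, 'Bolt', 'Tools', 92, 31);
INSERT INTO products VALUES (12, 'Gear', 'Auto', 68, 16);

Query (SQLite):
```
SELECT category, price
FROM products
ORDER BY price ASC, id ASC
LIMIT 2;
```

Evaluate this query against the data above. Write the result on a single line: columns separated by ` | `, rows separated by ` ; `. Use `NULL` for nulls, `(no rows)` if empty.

Sort by price asc, tiebreak id asc: (22, id=6), (50, id=7), (57, id=1), (66, id=4), (68, id=12) …. Take first 2.

Tools | 22 ; Tools | 50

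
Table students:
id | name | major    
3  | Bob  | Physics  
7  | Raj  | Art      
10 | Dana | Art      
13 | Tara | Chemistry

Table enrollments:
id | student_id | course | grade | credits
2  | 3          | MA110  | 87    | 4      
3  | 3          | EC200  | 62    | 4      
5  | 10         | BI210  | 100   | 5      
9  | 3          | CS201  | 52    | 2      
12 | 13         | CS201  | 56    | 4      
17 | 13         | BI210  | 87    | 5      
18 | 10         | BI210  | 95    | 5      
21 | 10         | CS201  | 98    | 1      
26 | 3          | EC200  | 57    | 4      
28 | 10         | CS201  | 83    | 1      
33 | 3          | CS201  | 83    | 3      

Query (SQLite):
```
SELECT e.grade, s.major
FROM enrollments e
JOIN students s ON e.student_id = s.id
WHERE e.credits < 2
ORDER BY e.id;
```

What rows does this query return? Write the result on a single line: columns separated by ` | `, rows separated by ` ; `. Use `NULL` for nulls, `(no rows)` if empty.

Each enrollments row matches the students row where student_id = students.id.
Then keep rows with e.credits < 2.

98 | Art ; 83 | Art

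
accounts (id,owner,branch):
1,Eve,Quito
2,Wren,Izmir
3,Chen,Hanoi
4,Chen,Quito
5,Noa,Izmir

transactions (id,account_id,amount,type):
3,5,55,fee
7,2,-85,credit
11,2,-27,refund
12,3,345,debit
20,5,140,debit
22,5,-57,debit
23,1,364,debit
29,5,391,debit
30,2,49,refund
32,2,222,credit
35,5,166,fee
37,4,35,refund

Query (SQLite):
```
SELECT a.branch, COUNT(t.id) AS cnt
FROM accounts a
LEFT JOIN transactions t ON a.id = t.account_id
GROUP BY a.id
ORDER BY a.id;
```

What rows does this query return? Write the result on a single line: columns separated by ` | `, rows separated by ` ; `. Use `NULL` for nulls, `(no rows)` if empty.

LEFT JOIN keeps every accounts row; unmatched ones get NULL for transactions columns.
Group by accounts.id and compute COUNT(t.id). COUNT(col) of an all-NULL group is 0.
  1: ids {23} → COUNT(t.id)=1
  2: ids {7, 11, 30, 32} → COUNT(t.id)=4
  3: ids {12} → COUNT(t.id)=1
  4: ids {37} → COUNT(t.id)=1
  5: ids {3, 20, 22, 29, 35} → COUNT(t.id)=5

Quito | 1 ; Izmir | 4 ; Hanoi | 1 ; Quito | 1 ; Izmir | 5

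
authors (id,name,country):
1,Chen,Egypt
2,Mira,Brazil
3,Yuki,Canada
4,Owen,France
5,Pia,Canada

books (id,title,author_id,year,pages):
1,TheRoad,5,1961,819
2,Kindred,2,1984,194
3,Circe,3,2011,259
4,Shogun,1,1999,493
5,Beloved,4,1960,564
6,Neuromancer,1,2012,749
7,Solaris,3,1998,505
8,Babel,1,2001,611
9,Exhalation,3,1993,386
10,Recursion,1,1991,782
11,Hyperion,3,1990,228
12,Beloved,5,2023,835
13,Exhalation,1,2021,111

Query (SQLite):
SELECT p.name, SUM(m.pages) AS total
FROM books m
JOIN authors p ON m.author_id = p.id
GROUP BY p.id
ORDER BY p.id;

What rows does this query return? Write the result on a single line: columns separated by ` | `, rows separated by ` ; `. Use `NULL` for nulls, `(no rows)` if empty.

Join each books row to its authors via author_id.
Group joined rows by authors.id; compute SUM(m.pages) per group.
  1: ids {4, 6, 8, 10, 13} → SUM(m.pages)=2746
  2: ids {2} → SUM(m.pages)=194
  3: ids {3, 7, 9, 11} → SUM(m.pages)=1378
  4: ids {5} → SUM(m.pages)=564
  5: ids {1, 12} → SUM(m.pages)=1654

Chen | 2746 ; Mira | 194 ; Yuki | 1378 ; Owen | 564 ; Pia | 1654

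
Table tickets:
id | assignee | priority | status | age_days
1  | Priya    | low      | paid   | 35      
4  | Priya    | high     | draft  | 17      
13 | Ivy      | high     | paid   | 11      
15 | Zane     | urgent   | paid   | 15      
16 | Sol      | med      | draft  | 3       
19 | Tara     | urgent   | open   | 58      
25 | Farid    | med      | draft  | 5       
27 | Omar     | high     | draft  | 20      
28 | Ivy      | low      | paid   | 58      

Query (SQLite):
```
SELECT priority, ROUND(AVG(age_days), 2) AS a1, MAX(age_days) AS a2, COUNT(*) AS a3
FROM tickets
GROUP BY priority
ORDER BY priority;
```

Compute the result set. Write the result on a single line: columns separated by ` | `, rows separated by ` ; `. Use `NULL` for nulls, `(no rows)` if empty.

Group tickets by priority.
Per group compute: ROUND(AVG(age_days), 2), MAX(age_days), COUNT(*).
  high: ids {4, 13, 27} → ROUND(AVG(age_days), 2)=16, MAX(age_days)=20, COUNT(*)=3
  low: ids {1, 28} → ROUND(AVG(age_days), 2)=46.5, MAX(age_days)=58, COUNT(*)=2
  med: ids {16, 25} → ROUND(AVG(age_days), 2)=4, MAX(age_days)=5, COUNT(*)=2
  urgent: ids {15, 19} → ROUND(AVG(age_days), 2)=36.5, MAX(age_days)=58, COUNT(*)=2

high | 16 | 20 | 3 ; low | 46.5 | 58 | 2 ; med | 4 | 5 | 2 ; urgent | 36.5 | 58 | 2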